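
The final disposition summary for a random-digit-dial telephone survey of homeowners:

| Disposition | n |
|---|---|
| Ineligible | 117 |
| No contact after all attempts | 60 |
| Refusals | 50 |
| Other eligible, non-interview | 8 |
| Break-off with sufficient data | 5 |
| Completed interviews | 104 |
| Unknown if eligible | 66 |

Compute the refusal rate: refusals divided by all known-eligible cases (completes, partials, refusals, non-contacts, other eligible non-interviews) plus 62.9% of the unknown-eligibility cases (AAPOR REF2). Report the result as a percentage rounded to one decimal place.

18.6%

Numerator → 50
Known eligible → 104 + 5 + 50 + 60 + 8 = 227
Eligible share of unknowns → 0.6290 × 66 = 41.51
Denom → 227 + 41.51 = 268.51
REF2 = 50 / 268.51 = 0.1862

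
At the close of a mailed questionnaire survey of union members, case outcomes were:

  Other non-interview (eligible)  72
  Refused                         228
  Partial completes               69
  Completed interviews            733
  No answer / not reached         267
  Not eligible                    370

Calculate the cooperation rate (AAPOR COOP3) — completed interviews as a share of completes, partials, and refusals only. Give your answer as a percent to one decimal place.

Top → 733
Denominator → 733 + 69 + 228 = 1030
COOP3 = 733 / 1030 = 0.7117

71.2%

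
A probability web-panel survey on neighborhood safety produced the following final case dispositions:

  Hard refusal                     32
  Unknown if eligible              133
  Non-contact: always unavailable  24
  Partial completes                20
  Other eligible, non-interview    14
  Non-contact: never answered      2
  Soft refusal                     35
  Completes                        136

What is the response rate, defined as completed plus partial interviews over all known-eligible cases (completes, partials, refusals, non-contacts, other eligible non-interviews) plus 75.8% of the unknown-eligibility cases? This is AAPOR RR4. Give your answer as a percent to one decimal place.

Refusals = 32 + 35 = 67
No contact after all attempts = 2 + 24 = 26
Top = 136 + 20 = 156
Determined eligible = 136 + 20 + 67 + 26 + 14 = 263
Estimated eligible among unknowns = 0.7580 × 133 = 100.81
Base = 263 + 100.81 = 363.81
RR4 = 156 / 363.81 = 0.4288

42.9%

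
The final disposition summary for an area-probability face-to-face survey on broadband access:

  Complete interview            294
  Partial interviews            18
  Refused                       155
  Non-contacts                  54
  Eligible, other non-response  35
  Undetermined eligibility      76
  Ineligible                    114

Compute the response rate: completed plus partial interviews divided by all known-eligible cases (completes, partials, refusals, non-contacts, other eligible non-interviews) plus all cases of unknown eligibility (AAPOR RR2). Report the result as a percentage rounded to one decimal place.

49.4%

Numerator: 294 + 18 = 312
Denominator: 294 + 18 + 155 + 54 + 35 + 76 = 632
RR2 = 312 / 632 = 0.4937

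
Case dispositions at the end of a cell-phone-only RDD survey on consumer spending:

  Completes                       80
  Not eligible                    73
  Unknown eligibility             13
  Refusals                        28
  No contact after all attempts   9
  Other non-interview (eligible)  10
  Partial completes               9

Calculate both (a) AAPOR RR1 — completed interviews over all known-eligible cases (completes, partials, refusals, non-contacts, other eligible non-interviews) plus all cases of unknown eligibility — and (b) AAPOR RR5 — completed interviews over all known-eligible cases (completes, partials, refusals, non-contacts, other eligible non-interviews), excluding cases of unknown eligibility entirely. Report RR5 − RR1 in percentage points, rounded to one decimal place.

5.1

Numerator: 80
Base: 80 + 9 + 28 + 9 + 10 + 13 = 149
RR1 = 80 / 149 = 0.5369
Base: 80 + 9 + 28 + 9 + 10 = 136
RR5 = 80 / 136 = 0.5882
Difference = 58.82 − 53.69 = 5.13 percentage points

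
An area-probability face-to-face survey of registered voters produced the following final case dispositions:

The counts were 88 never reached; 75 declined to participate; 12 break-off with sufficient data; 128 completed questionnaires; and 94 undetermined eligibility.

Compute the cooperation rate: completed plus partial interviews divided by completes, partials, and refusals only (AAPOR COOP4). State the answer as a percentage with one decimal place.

Numerator = 128 + 12 = 140
Denominator = 128 + 12 + 75 = 215
COOP4 = 140 / 215 = 0.6512

65.1%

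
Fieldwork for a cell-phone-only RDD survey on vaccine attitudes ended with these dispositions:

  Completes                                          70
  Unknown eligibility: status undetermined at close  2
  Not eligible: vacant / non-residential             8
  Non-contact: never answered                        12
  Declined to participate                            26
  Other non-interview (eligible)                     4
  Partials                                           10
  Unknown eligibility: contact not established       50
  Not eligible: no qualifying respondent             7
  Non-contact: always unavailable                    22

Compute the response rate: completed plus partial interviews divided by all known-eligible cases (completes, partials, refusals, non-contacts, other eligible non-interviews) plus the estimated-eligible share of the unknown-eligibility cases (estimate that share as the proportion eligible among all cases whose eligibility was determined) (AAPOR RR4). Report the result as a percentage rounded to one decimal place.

Never reached = 12 + 22 = 34
Unknown if eligible = 50 + 2 = 52
Screened out, ineligible = 7 + 8 = 15
Numerator → 70 + 10 = 80
Known eligible → 70 + 10 + 26 + 34 + 4 = 144
e = 144 / (144 + 15) = 144 / 159 = 0.9057
Estimated eligible among unknowns → 0.9057 × 52 = 47.10
Denominator → 144 + 47.10 = 191.10
RR4 = 80 / 191.10 = 0.4186

41.9%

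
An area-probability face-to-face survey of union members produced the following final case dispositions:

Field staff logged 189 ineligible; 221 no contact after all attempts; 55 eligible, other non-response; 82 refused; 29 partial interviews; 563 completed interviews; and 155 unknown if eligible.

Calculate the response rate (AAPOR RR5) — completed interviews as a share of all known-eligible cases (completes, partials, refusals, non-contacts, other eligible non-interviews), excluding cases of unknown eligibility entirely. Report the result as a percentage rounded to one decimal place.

59.3%

Top: 563
Denominator: 563 + 29 + 82 + 221 + 55 = 950
RR5 = 563 / 950 = 0.5926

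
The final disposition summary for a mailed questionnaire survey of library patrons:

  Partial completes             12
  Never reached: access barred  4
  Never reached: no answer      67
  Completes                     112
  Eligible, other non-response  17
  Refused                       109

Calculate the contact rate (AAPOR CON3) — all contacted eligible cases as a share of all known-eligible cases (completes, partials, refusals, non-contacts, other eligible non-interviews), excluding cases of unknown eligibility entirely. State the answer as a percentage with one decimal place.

Non-contacts = 67 + 4 = 71
Num = 112 + 12 + 109 + 17 = 250
Denom = 112 + 12 + 109 + 71 + 17 = 321
CON3 = 250 / 321 = 0.7788

77.9%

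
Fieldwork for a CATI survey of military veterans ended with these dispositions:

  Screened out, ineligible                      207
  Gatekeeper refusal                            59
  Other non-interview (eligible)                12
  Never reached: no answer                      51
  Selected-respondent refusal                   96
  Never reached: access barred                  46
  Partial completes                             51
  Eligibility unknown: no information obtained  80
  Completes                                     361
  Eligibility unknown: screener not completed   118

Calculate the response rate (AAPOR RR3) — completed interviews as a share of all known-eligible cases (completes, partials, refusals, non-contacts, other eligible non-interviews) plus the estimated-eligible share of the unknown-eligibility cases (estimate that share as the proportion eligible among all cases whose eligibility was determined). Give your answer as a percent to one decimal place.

Refusal or break-off = 59 + 96 = 155
Non-contacts = 51 + 46 = 97
Eligibility not determined = 118 + 80 = 198
Top = 361
Eligible (known) = 361 + 51 + 155 + 97 + 12 = 676
e = 676 / (676 + 207) = 676 / 883 = 0.7656
e × U = 0.7656 × 198 = 151.59
Denom = 676 + 151.59 = 827.59
RR3 = 361 / 827.59 = 0.4362

43.6%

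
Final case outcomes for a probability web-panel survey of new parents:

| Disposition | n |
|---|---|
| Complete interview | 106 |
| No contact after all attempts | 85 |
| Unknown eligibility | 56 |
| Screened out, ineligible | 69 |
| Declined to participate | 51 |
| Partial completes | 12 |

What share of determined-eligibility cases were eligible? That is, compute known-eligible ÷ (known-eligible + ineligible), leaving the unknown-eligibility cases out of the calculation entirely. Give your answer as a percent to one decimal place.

78.6%

Determined eligible: 106 + 12 + 51 + 85 = 254
e = 254 / (254 + 69) = 254 / 323 = 0.7864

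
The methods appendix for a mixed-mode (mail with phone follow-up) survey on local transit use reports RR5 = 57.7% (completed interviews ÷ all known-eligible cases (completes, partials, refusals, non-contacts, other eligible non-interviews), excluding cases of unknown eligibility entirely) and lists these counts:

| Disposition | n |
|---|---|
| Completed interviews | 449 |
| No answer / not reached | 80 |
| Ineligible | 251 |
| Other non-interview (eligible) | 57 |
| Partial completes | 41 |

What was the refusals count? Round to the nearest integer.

RR5 = 449 / D = 0.577
D = 449 / 0.577 = 778.2
Rest of base = 627
refusals = 778.2 − 627 ≈ 151

151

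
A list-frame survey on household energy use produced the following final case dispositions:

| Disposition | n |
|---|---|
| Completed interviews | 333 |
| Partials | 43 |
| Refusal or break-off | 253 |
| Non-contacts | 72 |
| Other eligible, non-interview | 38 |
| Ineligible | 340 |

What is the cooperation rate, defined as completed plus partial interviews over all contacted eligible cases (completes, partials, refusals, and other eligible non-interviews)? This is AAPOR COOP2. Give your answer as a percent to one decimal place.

Num = 333 + 43 = 376
Denom = 333 + 43 + 253 + 38 = 667
COOP2 = 376 / 667 = 0.5637

56.4%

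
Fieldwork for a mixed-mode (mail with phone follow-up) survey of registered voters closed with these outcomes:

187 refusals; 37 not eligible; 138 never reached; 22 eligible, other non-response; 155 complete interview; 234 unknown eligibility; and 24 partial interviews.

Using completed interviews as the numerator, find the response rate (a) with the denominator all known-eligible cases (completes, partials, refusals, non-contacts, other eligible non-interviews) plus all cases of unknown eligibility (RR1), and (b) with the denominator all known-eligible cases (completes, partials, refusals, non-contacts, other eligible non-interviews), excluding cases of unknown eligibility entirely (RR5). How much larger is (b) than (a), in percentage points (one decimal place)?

9.1

Num → 155
Denom → 155 + 24 + 187 + 138 + 22 + 234 = 760
RR1 = 155 / 760 = 0.2039
Denom → 155 + 24 + 187 + 138 + 22 = 526
RR5 = 155 / 526 = 0.2947
Difference = 29.47 − 20.39 = 9.08 percentage points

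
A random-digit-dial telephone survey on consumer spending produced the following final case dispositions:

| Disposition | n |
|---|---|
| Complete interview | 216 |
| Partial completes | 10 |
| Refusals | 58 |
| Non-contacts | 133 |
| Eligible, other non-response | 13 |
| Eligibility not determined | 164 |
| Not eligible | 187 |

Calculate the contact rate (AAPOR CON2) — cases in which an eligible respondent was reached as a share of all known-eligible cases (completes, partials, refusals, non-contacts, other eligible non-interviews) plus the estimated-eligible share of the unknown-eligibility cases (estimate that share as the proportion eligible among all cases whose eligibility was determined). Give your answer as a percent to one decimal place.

54.6%

Top → 216 + 10 + 58 + 13 = 297
Known eligible → 216 + 10 + 58 + 133 + 13 = 430
e = 430 / (430 + 187) = 430 / 617 = 0.6969
e × U → 0.6969 × 164 = 114.29
Denom → 430 + 114.29 = 544.29
CON2 = 297 / 544.29 = 0.5457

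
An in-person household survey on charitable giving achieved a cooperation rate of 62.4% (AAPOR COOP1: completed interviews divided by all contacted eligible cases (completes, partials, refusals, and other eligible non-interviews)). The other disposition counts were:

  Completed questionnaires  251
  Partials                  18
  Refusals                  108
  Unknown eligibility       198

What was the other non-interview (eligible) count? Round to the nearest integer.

25

COOP1 = 251 / D = 0.624
D = 251 / 0.624 = 402.2
Rest of base = 377
other non-interview (eligible) = 402.2 − 377 ≈ 25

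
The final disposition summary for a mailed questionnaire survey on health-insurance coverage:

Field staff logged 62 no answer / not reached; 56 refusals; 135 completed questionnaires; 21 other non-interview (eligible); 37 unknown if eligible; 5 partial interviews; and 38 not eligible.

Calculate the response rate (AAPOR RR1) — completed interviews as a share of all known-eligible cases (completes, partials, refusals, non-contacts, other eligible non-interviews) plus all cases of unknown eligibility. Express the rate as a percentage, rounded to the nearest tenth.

Num = 135
Denom = 135 + 5 + 56 + 62 + 21 + 37 = 316
RR1 = 135 / 316 = 0.4272

42.7%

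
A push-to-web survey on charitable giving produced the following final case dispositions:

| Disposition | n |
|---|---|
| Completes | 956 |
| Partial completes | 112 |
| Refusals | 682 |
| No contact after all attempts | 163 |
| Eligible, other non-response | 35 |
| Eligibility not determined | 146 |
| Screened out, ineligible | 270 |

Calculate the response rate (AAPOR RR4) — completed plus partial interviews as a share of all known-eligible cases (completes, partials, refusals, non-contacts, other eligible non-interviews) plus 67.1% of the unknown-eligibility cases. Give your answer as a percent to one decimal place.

52.2%

Top → 956 + 112 = 1068
Known eligible → 956 + 112 + 682 + 163 + 35 = 1948
Estimated eligible among unknowns → 0.6710 × 146 = 97.97
Base → 1948 + 97.97 = 2045.97
RR4 = 1068 / 2045.97 = 0.5220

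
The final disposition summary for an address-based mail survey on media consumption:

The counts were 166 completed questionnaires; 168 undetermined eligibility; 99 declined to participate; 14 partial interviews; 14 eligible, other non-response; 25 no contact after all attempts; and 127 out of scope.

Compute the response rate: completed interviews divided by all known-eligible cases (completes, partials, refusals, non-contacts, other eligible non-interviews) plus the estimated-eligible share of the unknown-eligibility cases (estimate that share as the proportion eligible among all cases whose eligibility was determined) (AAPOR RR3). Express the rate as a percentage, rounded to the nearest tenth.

37.9%

Numerator = 166
Known eligible = 166 + 14 + 99 + 25 + 14 = 318
e = 318 / (318 + 127) = 318 / 445 = 0.7146
Estimated eligible among unknowns = 0.7146 × 168 = 120.05
Denom = 318 + 120.05 = 438.05
RR3 = 166 / 438.05 = 0.3790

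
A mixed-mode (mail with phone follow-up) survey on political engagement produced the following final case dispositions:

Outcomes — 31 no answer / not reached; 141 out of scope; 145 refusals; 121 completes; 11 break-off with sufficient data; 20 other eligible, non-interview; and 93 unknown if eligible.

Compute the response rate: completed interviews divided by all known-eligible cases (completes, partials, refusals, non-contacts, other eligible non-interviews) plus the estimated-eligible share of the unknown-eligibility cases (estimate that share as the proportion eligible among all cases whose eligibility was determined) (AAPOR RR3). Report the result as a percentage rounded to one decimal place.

30.8%

Numerator → 121
Known eligible → 121 + 11 + 145 + 31 + 20 = 328
e = 328 / (328 + 141) = 328 / 469 = 0.6994
e × U → 0.6994 × 93 = 65.04
Base → 328 + 65.04 = 393.04
RR3 = 121 / 393.04 = 0.3079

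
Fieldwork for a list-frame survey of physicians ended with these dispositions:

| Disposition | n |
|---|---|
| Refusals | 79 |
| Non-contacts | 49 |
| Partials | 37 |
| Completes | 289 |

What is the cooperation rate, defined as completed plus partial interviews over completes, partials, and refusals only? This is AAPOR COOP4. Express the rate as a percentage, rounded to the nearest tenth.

Num: 289 + 37 = 326
Base: 289 + 37 + 79 = 405
COOP4 = 326 / 405 = 0.8049

80.5%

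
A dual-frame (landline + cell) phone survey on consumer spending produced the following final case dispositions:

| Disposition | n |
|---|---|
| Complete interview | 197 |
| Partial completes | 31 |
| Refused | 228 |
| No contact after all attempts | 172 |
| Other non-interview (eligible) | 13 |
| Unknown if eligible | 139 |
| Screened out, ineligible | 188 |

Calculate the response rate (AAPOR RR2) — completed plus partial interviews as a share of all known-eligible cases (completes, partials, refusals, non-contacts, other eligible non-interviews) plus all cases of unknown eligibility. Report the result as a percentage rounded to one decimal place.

29.2%

Numerator = 197 + 31 = 228
Denominator = 197 + 31 + 228 + 172 + 13 + 139 = 780
RR2 = 228 / 780 = 0.2923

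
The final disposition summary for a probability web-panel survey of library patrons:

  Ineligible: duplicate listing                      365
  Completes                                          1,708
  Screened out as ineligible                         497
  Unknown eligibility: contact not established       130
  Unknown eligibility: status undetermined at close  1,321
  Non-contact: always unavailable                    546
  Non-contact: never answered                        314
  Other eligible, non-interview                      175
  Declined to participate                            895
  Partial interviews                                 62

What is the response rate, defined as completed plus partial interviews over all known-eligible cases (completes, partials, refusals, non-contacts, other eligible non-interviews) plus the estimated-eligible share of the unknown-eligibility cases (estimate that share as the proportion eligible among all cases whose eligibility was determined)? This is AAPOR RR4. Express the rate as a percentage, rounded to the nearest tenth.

36.3%

Never reached = 314 + 546 = 860
Unknown if eligible = 130 + 1321 = 1451
Ineligible = 497 + 365 = 862
Top → 1708 + 62 = 1770
Determined eligible → 1708 + 62 + 895 + 860 + 175 = 3700
e = 3700 / (3700 + 862) = 3700 / 4562 = 0.8110
e × U → 0.8110 × 1451 = 1176.76
Base → 3700 + 1176.76 = 4876.76
RR4 = 1770 / 4876.76 = 0.3629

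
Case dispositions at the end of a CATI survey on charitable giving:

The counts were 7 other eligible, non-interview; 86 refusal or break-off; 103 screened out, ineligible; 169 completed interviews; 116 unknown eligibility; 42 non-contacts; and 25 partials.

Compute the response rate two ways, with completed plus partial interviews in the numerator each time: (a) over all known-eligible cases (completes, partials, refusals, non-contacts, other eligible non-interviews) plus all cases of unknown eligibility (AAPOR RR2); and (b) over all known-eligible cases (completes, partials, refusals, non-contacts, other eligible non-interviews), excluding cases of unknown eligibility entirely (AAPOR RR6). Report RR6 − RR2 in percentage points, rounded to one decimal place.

15.4

Top: 169 + 25 = 194
Denominator: 169 + 25 + 86 + 42 + 7 + 116 = 445
RR2 = 194 / 445 = 0.4360
Denominator: 169 + 25 + 86 + 42 + 7 = 329
RR6 = 194 / 329 = 0.5897
Difference = 58.97 − 43.60 = 15.37 percentage points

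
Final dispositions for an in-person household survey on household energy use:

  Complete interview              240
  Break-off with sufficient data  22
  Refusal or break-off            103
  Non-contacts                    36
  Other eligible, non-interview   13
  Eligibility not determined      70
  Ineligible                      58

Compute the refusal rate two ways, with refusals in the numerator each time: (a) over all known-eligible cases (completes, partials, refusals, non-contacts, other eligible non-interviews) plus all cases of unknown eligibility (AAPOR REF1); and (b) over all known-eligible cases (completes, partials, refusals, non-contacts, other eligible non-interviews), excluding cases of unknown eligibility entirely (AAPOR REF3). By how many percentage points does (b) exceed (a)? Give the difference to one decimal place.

3.6

Numerator → 103
Denominator → 240 + 22 + 103 + 36 + 13 + 70 = 484
REF1 = 103 / 484 = 0.2128
Denominator → 240 + 22 + 103 + 36 + 13 = 414
REF3 = 103 / 414 = 0.2488
Difference = 24.88 − 21.28 = 3.60 percentage points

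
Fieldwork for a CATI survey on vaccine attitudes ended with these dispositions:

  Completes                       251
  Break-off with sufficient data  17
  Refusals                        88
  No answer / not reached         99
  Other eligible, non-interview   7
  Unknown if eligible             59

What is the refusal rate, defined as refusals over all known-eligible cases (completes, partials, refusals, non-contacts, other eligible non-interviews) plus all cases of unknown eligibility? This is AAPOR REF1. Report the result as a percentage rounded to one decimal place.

Numerator → 88
Base → 251 + 17 + 88 + 99 + 7 + 59 = 521
REF1 = 88 / 521 = 0.1689

16.9%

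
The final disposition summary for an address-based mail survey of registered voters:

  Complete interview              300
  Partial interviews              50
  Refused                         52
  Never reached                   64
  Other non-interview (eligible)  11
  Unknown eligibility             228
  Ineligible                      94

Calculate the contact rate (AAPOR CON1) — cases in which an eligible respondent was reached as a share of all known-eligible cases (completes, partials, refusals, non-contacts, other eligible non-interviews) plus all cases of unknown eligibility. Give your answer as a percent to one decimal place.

Numerator → 300 + 50 + 52 + 11 = 413
Denominator → 300 + 50 + 52 + 64 + 11 + 228 = 705
CON1 = 413 / 705 = 0.5858

58.6%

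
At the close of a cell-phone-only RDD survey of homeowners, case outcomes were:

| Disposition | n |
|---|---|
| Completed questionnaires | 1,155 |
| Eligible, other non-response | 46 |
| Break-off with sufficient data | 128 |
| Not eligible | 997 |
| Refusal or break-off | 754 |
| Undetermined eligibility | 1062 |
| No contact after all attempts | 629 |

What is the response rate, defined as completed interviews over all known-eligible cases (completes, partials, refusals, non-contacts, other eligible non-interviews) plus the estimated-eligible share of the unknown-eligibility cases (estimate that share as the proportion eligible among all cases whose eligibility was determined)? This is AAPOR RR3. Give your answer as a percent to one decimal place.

33.1%

Top → 1155
Determined eligible → 1155 + 128 + 754 + 629 + 46 = 2712
e = 2712 / (2712 + 997) = 2712 / 3709 = 0.7312
Estimated eligible among unknowns → 0.7312 × 1062 = 776.53
Base → 2712 + 776.53 = 3488.53
RR3 = 1155 / 3488.53 = 0.3311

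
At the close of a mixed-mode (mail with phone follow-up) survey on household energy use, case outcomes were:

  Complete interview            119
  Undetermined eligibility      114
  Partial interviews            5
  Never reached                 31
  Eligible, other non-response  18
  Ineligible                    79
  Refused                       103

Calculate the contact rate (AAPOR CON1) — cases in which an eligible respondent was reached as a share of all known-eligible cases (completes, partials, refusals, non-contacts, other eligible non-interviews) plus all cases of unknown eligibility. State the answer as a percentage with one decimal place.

62.8%

Numerator → 119 + 5 + 103 + 18 = 245
Base → 119 + 5 + 103 + 31 + 18 + 114 = 390
CON1 = 245 / 390 = 0.6282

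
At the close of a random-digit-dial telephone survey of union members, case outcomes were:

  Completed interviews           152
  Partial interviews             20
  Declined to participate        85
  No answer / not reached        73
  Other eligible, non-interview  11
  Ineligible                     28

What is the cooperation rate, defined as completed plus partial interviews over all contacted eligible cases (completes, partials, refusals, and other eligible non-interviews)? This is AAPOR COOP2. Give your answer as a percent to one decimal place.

Top: 152 + 20 = 172
Base: 152 + 20 + 85 + 11 = 268
COOP2 = 172 / 268 = 0.6418

64.2%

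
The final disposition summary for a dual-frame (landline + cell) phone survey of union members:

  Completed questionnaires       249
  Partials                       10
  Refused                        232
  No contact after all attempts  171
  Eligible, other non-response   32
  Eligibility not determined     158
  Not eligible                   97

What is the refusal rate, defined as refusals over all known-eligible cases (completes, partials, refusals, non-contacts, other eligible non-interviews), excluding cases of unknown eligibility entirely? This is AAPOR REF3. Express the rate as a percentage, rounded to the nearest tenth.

Num = 232
Denominator = 249 + 10 + 232 + 171 + 32 = 694
REF3 = 232 / 694 = 0.3343

33.4%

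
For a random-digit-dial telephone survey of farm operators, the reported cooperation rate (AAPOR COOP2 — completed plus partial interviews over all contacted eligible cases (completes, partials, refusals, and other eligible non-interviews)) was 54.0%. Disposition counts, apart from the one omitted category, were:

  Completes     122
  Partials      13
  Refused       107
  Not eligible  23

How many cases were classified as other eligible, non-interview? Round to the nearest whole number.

Numerator = 122 + 13 = 135
COOP2 = 135 / D = 0.540
D = 135 / 0.540 = 250.0
Other denominator terms total 242
other eligible, non-interview = 250.0 − 242 ≈ 8

8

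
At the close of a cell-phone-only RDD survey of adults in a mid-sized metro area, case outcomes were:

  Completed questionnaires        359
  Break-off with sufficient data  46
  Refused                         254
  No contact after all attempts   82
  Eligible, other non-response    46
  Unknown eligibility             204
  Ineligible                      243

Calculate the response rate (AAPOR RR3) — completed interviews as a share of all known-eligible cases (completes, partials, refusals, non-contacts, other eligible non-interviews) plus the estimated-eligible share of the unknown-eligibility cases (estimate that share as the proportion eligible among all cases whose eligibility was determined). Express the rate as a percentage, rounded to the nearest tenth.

Numerator = 359
Known eligible = 359 + 46 + 254 + 82 + 46 = 787
e = 787 / (787 + 243) = 787 / 1030 = 0.7641
Eligible share of unknowns = 0.7641 × 204 = 155.88
Denominator = 787 + 155.88 = 942.88
RR3 = 359 / 942.88 = 0.3807

38.1%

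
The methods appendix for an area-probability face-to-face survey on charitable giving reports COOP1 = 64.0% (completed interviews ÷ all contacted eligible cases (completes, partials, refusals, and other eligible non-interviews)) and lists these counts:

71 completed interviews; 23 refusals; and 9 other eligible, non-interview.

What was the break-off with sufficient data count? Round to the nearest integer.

8

COOP1 = 71 / D = 0.640
D = 71 / 0.640 = 110.9
Rest of base = 103
break-off with sufficient data = 110.9 − 103 ≈ 8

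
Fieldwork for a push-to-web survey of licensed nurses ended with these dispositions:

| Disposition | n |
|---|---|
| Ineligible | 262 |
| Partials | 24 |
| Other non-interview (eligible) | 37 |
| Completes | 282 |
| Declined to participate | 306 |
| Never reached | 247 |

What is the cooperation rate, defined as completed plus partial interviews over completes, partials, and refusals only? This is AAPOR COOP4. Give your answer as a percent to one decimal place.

50.0%

Num: 282 + 24 = 306
Denominator: 282 + 24 + 306 = 612
COOP4 = 306 / 612 = 0.5000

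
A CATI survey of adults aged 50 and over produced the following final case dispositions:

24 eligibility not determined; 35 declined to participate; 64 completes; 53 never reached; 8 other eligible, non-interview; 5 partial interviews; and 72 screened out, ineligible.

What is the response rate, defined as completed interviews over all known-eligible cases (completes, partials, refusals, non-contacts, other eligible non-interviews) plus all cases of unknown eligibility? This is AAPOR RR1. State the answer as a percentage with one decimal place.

33.9%

Numerator = 64
Base = 64 + 5 + 35 + 53 + 8 + 24 = 189
RR1 = 64 / 189 = 0.3386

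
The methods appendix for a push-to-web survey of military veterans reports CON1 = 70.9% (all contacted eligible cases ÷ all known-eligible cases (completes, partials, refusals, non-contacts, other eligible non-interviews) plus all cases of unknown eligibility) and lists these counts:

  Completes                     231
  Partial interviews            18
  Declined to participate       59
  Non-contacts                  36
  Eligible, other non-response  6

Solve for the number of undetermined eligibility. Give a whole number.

93

Num = 231 + 18 + 59 + 6 = 314
CON1 = 314 / D = 0.709
D = 314 / 0.709 = 442.9
Other denominator terms total 350
undetermined eligibility = 442.9 − 350 ≈ 93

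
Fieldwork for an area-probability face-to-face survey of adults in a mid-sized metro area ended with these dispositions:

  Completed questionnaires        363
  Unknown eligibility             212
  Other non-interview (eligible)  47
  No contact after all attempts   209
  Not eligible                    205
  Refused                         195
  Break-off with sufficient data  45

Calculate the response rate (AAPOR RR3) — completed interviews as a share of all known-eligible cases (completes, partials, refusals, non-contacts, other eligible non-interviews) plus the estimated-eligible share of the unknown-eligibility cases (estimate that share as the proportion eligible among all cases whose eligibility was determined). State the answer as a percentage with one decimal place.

35.2%

Top → 363
Eligible (known) → 363 + 45 + 195 + 209 + 47 = 859
e = 859 / (859 + 205) = 859 / 1064 = 0.8073
Estimated eligible among unknowns → 0.8073 × 212 = 171.15
Denominator → 859 + 171.15 = 1030.15
RR3 = 363 / 1030.15 = 0.3524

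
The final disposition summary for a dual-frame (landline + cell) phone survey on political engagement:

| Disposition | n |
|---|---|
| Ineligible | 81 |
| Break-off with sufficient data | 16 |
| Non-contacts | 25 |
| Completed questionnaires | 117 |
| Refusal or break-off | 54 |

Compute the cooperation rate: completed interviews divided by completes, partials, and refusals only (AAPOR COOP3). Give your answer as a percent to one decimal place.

Numerator = 117
Base = 117 + 16 + 54 = 187
COOP3 = 117 / 187 = 0.6257

62.6%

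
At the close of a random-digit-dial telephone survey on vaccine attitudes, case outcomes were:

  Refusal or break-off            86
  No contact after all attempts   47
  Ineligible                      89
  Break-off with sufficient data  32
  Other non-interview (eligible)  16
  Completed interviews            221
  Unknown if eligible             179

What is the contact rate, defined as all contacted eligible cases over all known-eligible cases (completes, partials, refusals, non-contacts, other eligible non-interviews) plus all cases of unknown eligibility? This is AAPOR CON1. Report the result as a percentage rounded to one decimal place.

61.1%

Top: 221 + 32 + 86 + 16 = 355
Denominator: 221 + 32 + 86 + 47 + 16 + 179 = 581
CON1 = 355 / 581 = 0.6110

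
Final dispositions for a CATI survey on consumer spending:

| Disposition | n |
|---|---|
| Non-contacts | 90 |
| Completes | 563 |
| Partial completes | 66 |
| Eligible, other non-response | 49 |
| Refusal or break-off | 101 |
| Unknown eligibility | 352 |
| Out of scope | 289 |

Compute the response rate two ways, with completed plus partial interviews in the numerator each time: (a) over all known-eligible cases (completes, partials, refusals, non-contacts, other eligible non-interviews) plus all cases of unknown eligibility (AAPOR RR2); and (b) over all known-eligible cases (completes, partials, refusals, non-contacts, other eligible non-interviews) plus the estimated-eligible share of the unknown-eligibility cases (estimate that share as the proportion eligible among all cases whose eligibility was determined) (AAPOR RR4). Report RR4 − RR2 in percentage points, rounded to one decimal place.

Num → 563 + 66 = 629
Denominator → 563 + 66 + 101 + 90 + 49 + 352 = 1221
RR2 = 629 / 1221 = 0.5152
Known eligible → 563 + 66 + 101 + 90 + 49 = 869
e = 869 / (869 + 289) = 869 / 1158 = 0.7504
Eligible share of unknowns → 0.7504 × 352 = 264.14
Denominator → 869 + 264.14 = 1133.14
RR4 = 629 / 1133.14 = 0.5551
Difference = 55.51 − 51.52 = 3.99 percentage points

4.0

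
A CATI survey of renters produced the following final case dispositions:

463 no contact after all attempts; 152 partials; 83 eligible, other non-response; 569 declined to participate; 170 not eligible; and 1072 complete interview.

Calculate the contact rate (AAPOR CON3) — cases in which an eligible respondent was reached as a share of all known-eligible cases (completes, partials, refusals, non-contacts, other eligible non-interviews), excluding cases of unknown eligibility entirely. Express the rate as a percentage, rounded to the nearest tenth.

80.2%

Top → 1072 + 152 + 569 + 83 = 1876
Base → 1072 + 152 + 569 + 463 + 83 = 2339
CON3 = 1876 / 2339 = 0.8021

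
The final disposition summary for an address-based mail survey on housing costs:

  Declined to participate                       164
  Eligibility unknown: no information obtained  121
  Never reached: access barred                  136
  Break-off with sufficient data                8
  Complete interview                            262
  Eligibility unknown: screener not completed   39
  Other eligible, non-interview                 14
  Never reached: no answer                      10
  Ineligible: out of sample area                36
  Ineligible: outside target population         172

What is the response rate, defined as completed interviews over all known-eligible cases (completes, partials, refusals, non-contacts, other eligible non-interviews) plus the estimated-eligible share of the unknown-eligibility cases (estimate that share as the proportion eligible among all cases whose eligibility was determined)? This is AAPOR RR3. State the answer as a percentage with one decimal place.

Non-contacts = 10 + 136 = 146
Unknown if eligible = 39 + 121 = 160
Out of scope = 172 + 36 = 208
Num: 262
Known eligible: 262 + 8 + 164 + 146 + 14 = 594
e = 594 / (594 + 208) = 594 / 802 = 0.7406
Estimated eligible among unknowns: 0.7406 × 160 = 118.50
Base: 594 + 118.50 = 712.50
RR3 = 262 / 712.50 = 0.3677

36.8%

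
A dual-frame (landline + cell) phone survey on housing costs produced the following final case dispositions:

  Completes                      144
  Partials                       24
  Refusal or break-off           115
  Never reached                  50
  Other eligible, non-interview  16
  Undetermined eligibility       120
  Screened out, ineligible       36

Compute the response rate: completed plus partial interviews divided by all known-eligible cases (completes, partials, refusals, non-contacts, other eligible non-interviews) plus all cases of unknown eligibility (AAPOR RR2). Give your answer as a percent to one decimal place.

35.8%

Numerator → 144 + 24 = 168
Denom → 144 + 24 + 115 + 50 + 16 + 120 = 469
RR2 = 168 / 469 = 0.3582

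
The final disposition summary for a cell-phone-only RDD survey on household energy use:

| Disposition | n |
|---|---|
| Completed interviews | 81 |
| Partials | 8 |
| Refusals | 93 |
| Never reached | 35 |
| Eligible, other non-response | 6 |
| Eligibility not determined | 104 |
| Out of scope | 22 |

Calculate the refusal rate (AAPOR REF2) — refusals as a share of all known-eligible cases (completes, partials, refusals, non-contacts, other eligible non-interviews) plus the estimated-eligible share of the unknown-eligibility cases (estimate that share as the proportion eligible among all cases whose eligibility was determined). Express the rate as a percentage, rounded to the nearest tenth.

29.3%

Top → 93
Eligible (known) → 81 + 8 + 93 + 35 + 6 = 223
e = 223 / (223 + 22) = 223 / 245 = 0.9102
Estimated eligible among unknowns → 0.9102 × 104 = 94.66
Denom → 223 + 94.66 = 317.66
REF2 = 93 / 317.66 = 0.2928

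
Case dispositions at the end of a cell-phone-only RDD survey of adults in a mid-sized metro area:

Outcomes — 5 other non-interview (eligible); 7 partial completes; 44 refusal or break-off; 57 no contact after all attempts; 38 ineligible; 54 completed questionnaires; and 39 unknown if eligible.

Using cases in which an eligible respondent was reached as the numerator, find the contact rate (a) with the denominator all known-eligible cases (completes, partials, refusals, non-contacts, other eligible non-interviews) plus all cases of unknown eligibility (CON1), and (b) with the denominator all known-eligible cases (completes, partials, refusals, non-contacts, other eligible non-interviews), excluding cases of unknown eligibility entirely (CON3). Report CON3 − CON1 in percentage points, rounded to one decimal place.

Top: 54 + 7 + 44 + 5 = 110
Denominator: 54 + 7 + 44 + 57 + 5 + 39 = 206
CON1 = 110 / 206 = 0.5340
Denominator: 54 + 7 + 44 + 57 + 5 = 167
CON3 = 110 / 167 = 0.6587
Difference = 65.87 − 53.40 = 12.47 percentage points

12.5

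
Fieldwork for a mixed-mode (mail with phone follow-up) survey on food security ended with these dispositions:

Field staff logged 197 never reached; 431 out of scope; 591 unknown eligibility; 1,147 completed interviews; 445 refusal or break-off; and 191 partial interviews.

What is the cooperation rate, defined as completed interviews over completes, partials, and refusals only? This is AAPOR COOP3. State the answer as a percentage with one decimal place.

Numerator = 1147
Base = 1147 + 191 + 445 = 1783
COOP3 = 1147 / 1783 = 0.6433

64.3%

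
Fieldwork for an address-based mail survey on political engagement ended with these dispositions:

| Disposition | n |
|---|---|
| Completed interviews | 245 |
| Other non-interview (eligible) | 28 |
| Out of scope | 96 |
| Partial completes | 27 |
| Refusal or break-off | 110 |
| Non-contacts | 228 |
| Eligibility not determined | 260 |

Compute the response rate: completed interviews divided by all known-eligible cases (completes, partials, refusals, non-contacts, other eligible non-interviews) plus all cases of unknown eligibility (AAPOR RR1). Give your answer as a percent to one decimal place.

27.3%

Numerator: 245
Base: 245 + 27 + 110 + 228 + 28 + 260 = 898
RR1 = 245 / 898 = 0.2728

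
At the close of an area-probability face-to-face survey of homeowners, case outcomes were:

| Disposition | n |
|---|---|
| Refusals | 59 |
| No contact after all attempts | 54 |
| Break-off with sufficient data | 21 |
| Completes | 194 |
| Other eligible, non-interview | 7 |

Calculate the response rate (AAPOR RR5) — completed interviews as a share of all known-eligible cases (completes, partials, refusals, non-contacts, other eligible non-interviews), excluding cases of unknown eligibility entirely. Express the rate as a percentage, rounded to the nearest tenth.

57.9%

Num: 194
Denominator: 194 + 21 + 59 + 54 + 7 = 335
RR5 = 194 / 335 = 0.5791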